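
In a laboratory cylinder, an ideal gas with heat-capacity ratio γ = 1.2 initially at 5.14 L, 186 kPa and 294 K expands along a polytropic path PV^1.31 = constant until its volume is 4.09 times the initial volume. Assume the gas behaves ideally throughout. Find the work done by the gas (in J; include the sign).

1090 J

n = P₁V₁/(RT₁) = 186×5.14/(8.314×294) = 0.391 mol.
Polytropic n=1.31: T₂ = T₁(V₁/V₂)^(n−1) = 294×(0.244)^0.31 = 190 K; P₂ = P₁(V₁/V₂)^n = 29.4 kPa.
W = (P₁V₁−P₂V₂)/(n−1) = (186×5.14−29.4×21.0)/0.31 = 1090 J.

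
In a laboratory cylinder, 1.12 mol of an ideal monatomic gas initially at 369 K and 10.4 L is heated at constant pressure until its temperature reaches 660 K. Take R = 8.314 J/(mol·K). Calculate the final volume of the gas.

18.6 L

P₁ = nRT₁/V₁ = 1.12×8.314×369/10.4 = 330 kPa.
Isobaric: P stays 330 kPa; V/T = const ⇒ T₂ = 660 K, V₂ = 18.6 L.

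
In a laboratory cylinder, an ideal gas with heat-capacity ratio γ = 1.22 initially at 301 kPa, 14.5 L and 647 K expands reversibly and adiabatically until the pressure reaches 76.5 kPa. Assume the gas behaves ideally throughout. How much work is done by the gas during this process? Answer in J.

4340 J

n = P₁V₁/(RT₁) = 301×14.5/(8.314×647) = 0.811 mol.
Adiabatic: T₂/T₁ = (P₂/P₁)^((γ−1)/γ) ⇒ T₂ = 647×(0.254)^0.180 = 505 K; V₂ = 44.6 L.
ΔU = nCvΔT = 0.811×37.8×(505−647) = -4340 J.
Q = 0 for an adiabatic process, so W = −ΔU = 4340 J.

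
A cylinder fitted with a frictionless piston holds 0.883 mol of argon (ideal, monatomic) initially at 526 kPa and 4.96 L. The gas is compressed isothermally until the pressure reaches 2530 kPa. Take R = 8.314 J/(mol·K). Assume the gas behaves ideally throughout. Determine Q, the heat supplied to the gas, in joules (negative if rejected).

-4100 J

T₁ = P₁V₁/(nR) = 526×4.96/(0.883×8.314) = 355 K.
Isothermal: T stays 355 K; PV = const ⇒ V₂ = 1.03 L, P₂ = 2530 kPa.
ΔU = 0 (ideal gas, T constant).
W = nRT ln(V₂/V₁) = 0.883×8.314×355×ln(0.208) = -4100 J.
Q = ΔU + W = -4100 J.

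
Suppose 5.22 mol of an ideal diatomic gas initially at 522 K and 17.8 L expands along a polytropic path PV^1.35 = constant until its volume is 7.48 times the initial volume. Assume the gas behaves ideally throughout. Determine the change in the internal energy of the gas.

-28600 J

P₁ = nRT₁/V₁ = 5.22×8.314×522/17.8 = 1270 kPa.
Polytropic n=1.35: T₂ = T₁(V₁/V₂)^(n−1) = 522×(0.134)^0.35 = 258 K; P₂ = P₁(V₁/V₂)^n = 84.1 kPa.
For an ideal gas ΔU = nCvΔT with Cv = (5/2)R = 20.8 J/(mol·K).
ΔU = 5.22×20.8×(258−522) = -28600 J.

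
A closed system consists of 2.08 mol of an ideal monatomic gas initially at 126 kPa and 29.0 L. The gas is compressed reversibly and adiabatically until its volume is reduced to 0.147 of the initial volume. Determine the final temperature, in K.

759 K

T₁ = P₁V₁/(nR) = 126×29.0/(2.08×8.314) = 211 K.
Adiabatic: TV^(γ−1) = const ⇒ T₂ = 211×(6.80)^0.667 = 759 K; PV^γ = const ⇒ P₂ = 3080 kPa.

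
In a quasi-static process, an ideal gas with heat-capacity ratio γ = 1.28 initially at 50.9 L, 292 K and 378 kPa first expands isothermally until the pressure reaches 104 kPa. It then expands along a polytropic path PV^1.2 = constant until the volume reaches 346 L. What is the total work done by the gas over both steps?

n = P₁V₁/(RT₁) = 378×50.9/(8.314×292) = 7.93 mol.
Step 1 — Isothermal: T stays 292 K; PV = const ⇒ V₂ = 185 L, P₂ = 104 kPa.
ΔU = 0 (ideal gas, T constant).
W = nRT ln(V₂/V₁) = 7.93×8.314×292×ln(3.63) = 24800 J.
Q = ΔU + W = 24800 J.
State after step 1: P = 104 kPa, V = 185 L, T = 292 K.
Step 2 — Polytropic n=1.2: T₂ = T₁(V₁/V₂)^(n−1) = 292×(0.535)^0.20 = 258 K; P₂ = P₁(V₁/V₂)^n = 49.1 kPa.
W = (P₁V₁−P₂V₂)/(n−1) = (104×185−49.1×346)/0.20 = 11300 J.
ΔU = nCvΔT = 7.93×29.7×(258−292) = -8090 J.
Q = ΔU + W = 3230 J.
Net over both steps: W = 36200 J, Q = 28100 J, ΔU = -8090 J.

36200 J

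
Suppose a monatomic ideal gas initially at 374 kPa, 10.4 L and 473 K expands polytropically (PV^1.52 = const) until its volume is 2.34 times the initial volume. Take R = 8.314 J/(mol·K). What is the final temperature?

304 K

Polytropic n=1.52: T₂ = T₁(V₁/V₂)^(n−1) = 473×(0.427)^0.52 = 304 K; P₂ = P₁(V₁/V₂)^n = 103 kPa.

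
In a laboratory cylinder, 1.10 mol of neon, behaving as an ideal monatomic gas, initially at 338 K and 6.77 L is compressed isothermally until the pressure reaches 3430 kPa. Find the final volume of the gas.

P₁ = nRT₁/V₁ = 1.10×8.314×338/6.77 = 457 kPa.
Isothermal: T stays 338 K; PV = const ⇒ V₂ = 0.901 L, P₂ = 3430 kPa.

0.901 L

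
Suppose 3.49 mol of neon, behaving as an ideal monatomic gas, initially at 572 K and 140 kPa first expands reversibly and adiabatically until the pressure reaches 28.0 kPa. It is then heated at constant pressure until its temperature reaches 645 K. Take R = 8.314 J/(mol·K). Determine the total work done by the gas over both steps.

21800 J

V₁ = nRT₁/P₁ = 3.49×8.314×572/140 = 119 L.
Step 1 — Adiabatic: T₂/T₁ = (P₂/P₁)^((γ−1)/γ) ⇒ T₂ = 572×(0.200)^0.400 = 300 K; V₂ = 311 L.
ΔU = nCvΔT = 3.49×12.5×(300−572) = -11800 J.
Q = 0 for an adiabatic process, so W = −ΔU = 11800 J.
State after step 1: P = 28.0 kPa, V = 311 L, T = 300 K.
Step 2 — Isobaric: P stays 28.0 kPa; V/T = const ⇒ T₂ = 645 K, V₂ = 668 L.
W = PΔV = 28.0×(668−311) kPa·L = 10000 J.
ΔU = nCvΔT = 3.49×12.5×(645−300) = 15000 J.
Q = ΔU + W = nCpΔT = 25000 J.
Net over both steps: W = 21800 J, Q = 25000 J, ΔU = 3180 J.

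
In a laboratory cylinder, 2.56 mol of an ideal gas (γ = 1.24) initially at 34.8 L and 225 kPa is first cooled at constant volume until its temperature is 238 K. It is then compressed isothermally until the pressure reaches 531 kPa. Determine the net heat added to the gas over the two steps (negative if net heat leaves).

-18100 J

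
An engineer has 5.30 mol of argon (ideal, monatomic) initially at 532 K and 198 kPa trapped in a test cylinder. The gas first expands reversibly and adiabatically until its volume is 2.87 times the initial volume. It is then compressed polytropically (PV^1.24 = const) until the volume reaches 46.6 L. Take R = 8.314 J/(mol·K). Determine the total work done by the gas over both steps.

-11800 J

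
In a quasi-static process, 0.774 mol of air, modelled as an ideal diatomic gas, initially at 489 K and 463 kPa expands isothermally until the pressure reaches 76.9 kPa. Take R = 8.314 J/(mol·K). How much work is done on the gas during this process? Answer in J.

V₁ = nRT₁/P₁ = 0.774×8.314×489/463 = 6.80 L.
Isothermal: T stays 489 K; PV = const ⇒ V₂ = 40.9 L, P₂ = 76.9 kPa.
W = nRT ln(V₂/V₁) = 0.774×8.314×489×ln(6.02) = 5650 J.
Work done on the gas = −W_by = -5650 J.

-5650 J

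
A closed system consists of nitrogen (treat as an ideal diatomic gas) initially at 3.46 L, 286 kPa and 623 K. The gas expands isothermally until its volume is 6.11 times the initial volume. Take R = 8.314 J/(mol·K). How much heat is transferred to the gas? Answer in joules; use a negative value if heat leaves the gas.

n = P₁V₁/(RT₁) = 286×3.46/(8.314×623) = 0.191 mol.
Isothermal: T stays 623 K; PV = const ⇒ V₂ = 21.1 L, P₂ = 46.8 kPa.
ΔU = 0 (ideal gas, T constant).
W = nRT ln(V₂/V₁) = 0.191×8.314×623×ln(6.11) = 1790 J.
Q = ΔU + W = 1790 J.

1790 J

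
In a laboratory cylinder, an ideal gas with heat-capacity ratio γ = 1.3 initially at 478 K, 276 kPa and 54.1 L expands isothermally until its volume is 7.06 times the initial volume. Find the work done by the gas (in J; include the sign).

29200 J

n = P₁V₁/(RT₁) = 276×54.1/(8.314×478) = 3.76 mol.
Isothermal: T stays 478 K; PV = const ⇒ V₂ = 382 L, P₂ = 39.1 kPa.
W = nRT ln(V₂/V₁) = 3.76×8.314×478×ln(7.06) = 29200 J.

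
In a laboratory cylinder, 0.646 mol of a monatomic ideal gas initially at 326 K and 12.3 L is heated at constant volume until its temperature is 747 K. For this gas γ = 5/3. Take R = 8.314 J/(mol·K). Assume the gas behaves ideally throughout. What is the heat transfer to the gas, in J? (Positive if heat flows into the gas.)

P₁ = nRT₁/V₁ = 0.646×8.314×326/12.3 = 142 kPa.
Isochoric: V stays 12.3 L; P/T = const ⇒ T₂ = 747 K, P₂ = 326 kPa.
W = 0 (no volume change).
ΔU = nCvΔT = 0.646×12.5×(747−326) = 3390 J.
Q = ΔU = 3390 J.

3390 J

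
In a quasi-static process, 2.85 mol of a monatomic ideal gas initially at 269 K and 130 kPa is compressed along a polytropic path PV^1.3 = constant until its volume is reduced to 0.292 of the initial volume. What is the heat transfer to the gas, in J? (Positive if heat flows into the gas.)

-5220 J

V₁ = nRT₁/P₁ = 2.85×8.314×269/130 = 49.0 L.
Polytropic n=1.3: T₂ = T₁(V₁/V₂)^(n−1) = 269×(3.42)^0.30 = 389 K; P₂ = P₁(V₁/V₂)^n = 644 kPa.
W = (P₁V₁−P₂V₂)/(n−1) = (130×49.0−644×14.3)/0.30 = -9490 J.
ΔU = nCvΔT = 2.85×12.5×(389−269) = 4270 J.
Q = ΔU + W = -5220 J.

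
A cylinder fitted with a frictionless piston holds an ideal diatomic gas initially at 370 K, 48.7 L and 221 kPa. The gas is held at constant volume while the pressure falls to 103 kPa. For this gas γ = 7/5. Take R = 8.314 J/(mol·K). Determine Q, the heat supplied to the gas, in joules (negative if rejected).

n = P₁V₁/(RT₁) = 221×48.7/(8.314×370) = 3.50 mol.
Isochoric: V stays 48.7 L; P/T = const ⇒ T₂ = 172 K, P₂ = 103 kPa.
W = 0 (no volume change).
ΔU = nCvΔT = 3.50×20.8×(172−370) = -14400 J.
Q = ΔU = -14400 J.

-14400 J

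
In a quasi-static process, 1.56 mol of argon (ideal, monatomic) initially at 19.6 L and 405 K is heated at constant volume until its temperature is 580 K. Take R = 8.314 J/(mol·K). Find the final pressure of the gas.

384 kPa

P₁ = nRT₁/V₁ = 1.56×8.314×405/19.6 = 268 kPa.
Isochoric: V stays 19.6 L; P/T = const ⇒ T₂ = 580 K, P₂ = 384 kPa.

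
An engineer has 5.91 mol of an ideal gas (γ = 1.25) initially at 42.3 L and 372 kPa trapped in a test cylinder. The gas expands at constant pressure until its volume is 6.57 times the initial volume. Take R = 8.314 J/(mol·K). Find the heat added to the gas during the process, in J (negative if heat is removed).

438000 J

T₁ = P₁V₁/(nR) = 372×42.3/(5.91×8.314) = 320 K.
Isobaric: P stays 372 kPa; V/T = const ⇒ T₂ = 2100 K, V₂ = 278 L.
W = PΔV = 372×(278−42.3) kPa·L = 87600 J.
ΔU = nCvΔT = 5.91×33.3×(2100−320) = 351000 J.
Q = ΔU + W = nCpΔT = 438000 J.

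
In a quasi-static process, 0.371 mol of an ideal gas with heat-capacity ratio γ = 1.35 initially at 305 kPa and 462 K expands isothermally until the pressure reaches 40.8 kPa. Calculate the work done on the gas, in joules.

V₁ = nRT₁/P₁ = 0.371×8.314×462/305 = 4.67 L.
Isothermal: T stays 462 K; PV = const ⇒ V₂ = 34.9 L, P₂ = 40.8 kPa.
W = nRT ln(V₂/V₁) = 0.371×8.314×462×ln(7.48) = 2870 J.
Work done on the gas = −W_by = -2870 J.

-2870 J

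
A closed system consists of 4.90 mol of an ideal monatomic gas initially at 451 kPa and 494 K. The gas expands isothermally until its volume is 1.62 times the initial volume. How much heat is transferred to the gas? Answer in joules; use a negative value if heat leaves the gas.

V₁ = nRT₁/P₁ = 4.90×8.314×494/451 = 44.6 L.
Isothermal: T stays 494 K; PV = const ⇒ V₂ = 72.3 L, P₂ = 278 kPa.
ΔU = 0 (ideal gas, T constant).
W = nRT ln(V₂/V₁) = 4.90×8.314×494×ln(1.62) = 9710 J.
Q = ΔU + W = 9710 J.

9710 J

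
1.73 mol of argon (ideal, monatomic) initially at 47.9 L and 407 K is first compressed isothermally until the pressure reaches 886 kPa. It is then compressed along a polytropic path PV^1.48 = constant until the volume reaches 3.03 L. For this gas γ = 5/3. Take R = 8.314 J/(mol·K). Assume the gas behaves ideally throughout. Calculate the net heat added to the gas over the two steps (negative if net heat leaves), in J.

-13100 J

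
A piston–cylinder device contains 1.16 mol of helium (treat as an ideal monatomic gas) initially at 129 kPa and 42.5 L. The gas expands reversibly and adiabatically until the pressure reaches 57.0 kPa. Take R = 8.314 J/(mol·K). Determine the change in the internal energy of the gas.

T₁ = P₁V₁/(nR) = 129×42.5/(1.16×8.314) = 568 K.
Adiabatic: T₂/T₁ = (P₂/P₁)^((γ−1)/γ) ⇒ T₂ = 568×(0.442)^0.400 = 410 K; V₂ = 69.4 L.
For an ideal gas ΔU = nCvΔT with Cv = (3/2)R = 12.5 J/(mol·K).
ΔU = 1.16×12.5×(410−568) = -2290 J.

-2290 J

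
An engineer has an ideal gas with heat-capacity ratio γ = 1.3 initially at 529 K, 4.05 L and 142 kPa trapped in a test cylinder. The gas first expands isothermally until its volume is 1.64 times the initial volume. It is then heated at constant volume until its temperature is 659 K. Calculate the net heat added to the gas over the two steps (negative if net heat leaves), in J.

n = P₁V₁/(RT₁) = 142×4.05/(8.314×529) = 0.131 mol.
Step 1 — Isothermal: T stays 529 K; PV = const ⇒ V₂ = 6.64 L, P₂ = 86.6 kPa.
ΔU = 0 (ideal gas, T constant).
W = nRT ln(V₂/V₁) = 0.131×8.314×529×ln(1.64) = 284 J.
Q = ΔU + W = 284 J.
State after step 1: P = 86.6 kPa, V = 6.64 L, T = 529 K.
Step 2 — Isochoric: V stays 6.64 L; P/T = const ⇒ T₂ = 659 K, P₂ = 108 kPa.
W = 0 (no volume change).
ΔU = nCvΔT = 0.131×27.7×(659−529) = 471 J.
Q = ΔU = 471 J.
Net over both steps: W = 284 J, Q = 756 J, ΔU = 471 J.

756 J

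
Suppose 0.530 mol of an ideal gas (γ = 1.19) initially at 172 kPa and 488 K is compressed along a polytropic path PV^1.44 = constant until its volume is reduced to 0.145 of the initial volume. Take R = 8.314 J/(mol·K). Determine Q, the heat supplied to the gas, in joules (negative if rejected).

8610 J

V₁ = nRT₁/P₁ = 0.530×8.314×488/172 = 12.5 L.
Polytropic n=1.44: T₂ = T₁(V₁/V₂)^(n−1) = 488×(6.90)^0.44 = 1140 K; P₂ = P₁(V₁/V₂)^n = 2770 kPa.
W = (P₁V₁−P₂V₂)/(n−1) = (172×12.5−2770×1.81)/0.44 = -6540 J.
ΔU = nCvΔT = 0.530×43.8×(1140−488) = 15200 J.
Q = ΔU + W = 8610 J.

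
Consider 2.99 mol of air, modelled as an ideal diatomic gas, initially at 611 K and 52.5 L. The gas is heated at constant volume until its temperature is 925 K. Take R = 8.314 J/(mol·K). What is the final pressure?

438 kPa

P₁ = nRT₁/V₁ = 2.99×8.314×611/52.5 = 289 kPa.
Isochoric: V stays 52.5 L; P/T = const ⇒ T₂ = 925 K, P₂ = 438 kPa.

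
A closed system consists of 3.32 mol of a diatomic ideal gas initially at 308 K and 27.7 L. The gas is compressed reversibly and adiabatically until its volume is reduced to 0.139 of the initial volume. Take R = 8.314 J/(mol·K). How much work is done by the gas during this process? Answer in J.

P₁ = nRT₁/V₁ = 3.32×8.314×308/27.7 = 307 kPa.
Adiabatic: TV^(γ−1) = const ⇒ T₂ = 308×(7.19)^0.400 = 678 K; PV^γ = const ⇒ P₂ = 4860 kPa.
ΔU = nCvΔT = 3.32×20.8×(678−308) = 25500 J.
Q = 0 for an adiabatic process, so W = −ΔU = -25500 J.

-25500 J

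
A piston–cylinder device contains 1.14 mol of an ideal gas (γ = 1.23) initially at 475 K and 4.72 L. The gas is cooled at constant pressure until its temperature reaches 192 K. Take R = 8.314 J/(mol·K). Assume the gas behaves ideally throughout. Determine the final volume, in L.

P₁ = nRT₁/V₁ = 1.14×8.314×475/4.72 = 954 kPa.
Isobaric: P stays 954 kPa; V/T = const ⇒ T₂ = 192 K, V₂ = 1.91 L.

1.91 L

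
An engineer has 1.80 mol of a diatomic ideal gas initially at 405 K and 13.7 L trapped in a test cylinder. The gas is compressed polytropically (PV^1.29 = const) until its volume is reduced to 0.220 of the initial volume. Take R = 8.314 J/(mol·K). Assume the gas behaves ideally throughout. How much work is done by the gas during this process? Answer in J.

-11500 J

P₁ = nRT₁/V₁ = 1.80×8.314×405/13.7 = 442 kPa.
Polytropic n=1.29: T₂ = T₁(V₁/V₂)^(n−1) = 405×(4.55)^0.29 = 628 K; P₂ = P₁(V₁/V₂)^n = 3120 kPa.
W = (P₁V₁−P₂V₂)/(n−1) = (442×13.7−3120×3.01)/0.29 = -11500 J.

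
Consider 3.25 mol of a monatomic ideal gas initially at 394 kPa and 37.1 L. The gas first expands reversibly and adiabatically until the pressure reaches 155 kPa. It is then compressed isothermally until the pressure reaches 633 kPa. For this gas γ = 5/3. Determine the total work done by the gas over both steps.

T₁ = P₁V₁/(nR) = 394×37.1/(3.25×8.314) = 541 K.
Step 1 — Adiabatic: T₂/T₁ = (P₂/P₁)^((γ−1)/γ) ⇒ T₂ = 541×(0.393)^0.400 = 372 K; V₂ = 64.9 L.
ΔU = nCvΔT = 3.25×12.5×(372−541) = -6830 J.
Q = 0 for an adiabatic process, so W = −ΔU = 6830 J.
State after step 1: P = 155 kPa, V = 64.9 L, T = 372 K.
Step 2 — Isothermal: T stays 372 K; PV = const ⇒ V₂ = 15.9 L, P₂ = 633 kPa.
ΔU = 0 (ideal gas, T constant).
W = nRT ln(V₂/V₁) = 3.25×8.314×372×ln(0.245) = -14200 J.
Q = ΔU + W = -14200 J.
Net over both steps: W = -7330 J, Q = -14200 J, ΔU = -6830 J.

-7330 J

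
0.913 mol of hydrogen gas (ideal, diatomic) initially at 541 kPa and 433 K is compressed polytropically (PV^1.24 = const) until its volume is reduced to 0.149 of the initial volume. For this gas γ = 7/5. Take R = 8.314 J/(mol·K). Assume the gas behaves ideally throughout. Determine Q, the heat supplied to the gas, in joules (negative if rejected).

V₁ = nRT₁/P₁ = 0.913×8.314×433/541 = 6.08 L.
Polytropic n=1.24: T₂ = T₁(V₁/V₂)^(n−1) = 433×(6.71)^0.24 = 684 K; P₂ = P₁(V₁/V₂)^n = 5730 kPa.
W = (P₁V₁−P₂V₂)/(n−1) = (541×6.08−5730×0.905)/0.24 = -7930 J.
ΔU = nCvΔT = 0.913×20.8×(684−433) = 4760 J.
Q = ΔU + W = -3170 J.

-3170 J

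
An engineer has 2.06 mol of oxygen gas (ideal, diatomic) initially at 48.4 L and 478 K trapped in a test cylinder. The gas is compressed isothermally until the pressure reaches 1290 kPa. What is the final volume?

6.35 L

P₁ = nRT₁/V₁ = 2.06×8.314×478/48.4 = 169 kPa.
Isothermal: T stays 478 K; PV = const ⇒ V₂ = 6.35 L, P₂ = 1290 kPa.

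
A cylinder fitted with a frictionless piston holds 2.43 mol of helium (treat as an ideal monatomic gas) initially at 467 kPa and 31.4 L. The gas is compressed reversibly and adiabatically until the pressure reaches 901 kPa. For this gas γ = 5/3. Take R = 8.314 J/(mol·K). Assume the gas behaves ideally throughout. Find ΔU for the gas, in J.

6610 J

T₁ = P₁V₁/(nR) = 467×31.4/(2.43×8.314) = 726 K.
Adiabatic: T₂/T₁ = (P₂/P₁)^((γ−1)/γ) ⇒ T₂ = 726×(1.93)^0.400 = 944 K; V₂ = 21.2 L.
For an ideal gas ΔU = nCvΔT with Cv = (3/2)R = 12.5 J/(mol·K).
ΔU = 2.43×12.5×(944−726) = 6610 J.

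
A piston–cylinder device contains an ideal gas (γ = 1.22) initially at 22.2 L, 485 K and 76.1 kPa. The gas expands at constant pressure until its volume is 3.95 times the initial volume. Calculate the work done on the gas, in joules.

n = P₁V₁/(RT₁) = 76.1×22.2/(8.314×485) = 0.419 mol.
Isobaric: P stays 76.1 kPa; V/T = const ⇒ T₂ = 1920 K, V₂ = 87.7 L.
W = PΔV = 76.1×(87.7−22.2) kPa·L = 4980 J.
Work done on the gas = −W_by = -4980 J.

-4980 J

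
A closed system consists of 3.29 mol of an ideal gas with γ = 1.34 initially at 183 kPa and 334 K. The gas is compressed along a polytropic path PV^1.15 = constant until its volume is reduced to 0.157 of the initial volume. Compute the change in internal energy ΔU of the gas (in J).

8600 J

V₁ = nRT₁/P₁ = 3.29×8.314×334/183 = 49.9 L.
Polytropic n=1.15: T₂ = T₁(V₁/V₂)^(n−1) = 334×(6.37)^0.15 = 441 K; P₂ = P₁(V₁/V₂)^n = 1540 kPa.
For an ideal gas ΔU = nCvΔT with Cv = R/(γ−1) = 24.5 J/(mol·K).
ΔU = 3.29×24.5×(441−334) = 8600 J.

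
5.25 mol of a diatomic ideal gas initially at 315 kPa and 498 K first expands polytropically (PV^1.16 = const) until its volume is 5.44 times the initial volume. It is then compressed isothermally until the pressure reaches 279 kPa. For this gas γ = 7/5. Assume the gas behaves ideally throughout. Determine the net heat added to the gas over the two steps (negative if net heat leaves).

V₁ = nRT₁/P₁ = 5.25×8.314×498/315 = 69.0 L.
Step 1 — Polytropic n=1.16: T₂ = T₁(V₁/V₂)^(n−1) = 498×(0.184)^0.16 = 380 K; P₂ = P₁(V₁/V₂)^n = 44.2 kPa.
W = (P₁V₁−P₂V₂)/(n−1) = (315×69.0−44.2×375)/0.16 = 32300 J.
ΔU = nCvΔT = 5.25×20.8×(380−498) = -12900 J.
Q = ΔU + W = 19400 J.
State after step 1: P = 44.2 kPa, V = 375 L, T = 380 K.
Step 2 — Isothermal: T stays 380 K; PV = const ⇒ V₂ = 59.4 L, P₂ = 279 kPa.
ΔU = 0 (ideal gas, T constant).
W = nRT ln(V₂/V₁) = 5.25×8.314×380×ln(0.158) = -30600 J.
Q = ΔU + W = -30600 J.
Net over both steps: W = 1690 J, Q = -11200 J, ΔU = -12900 J.

-11200 J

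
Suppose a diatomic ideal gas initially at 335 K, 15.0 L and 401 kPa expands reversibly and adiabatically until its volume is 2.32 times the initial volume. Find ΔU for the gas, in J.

n = P₁V₁/(RT₁) = 401×15.0/(8.314×335) = 2.16 mol.
Adiabatic: TV^(γ−1) = const ⇒ T₂ = 335×(0.431)^0.400 = 239 K; PV^γ = const ⇒ P₂ = 123 kPa.
For an ideal gas ΔU = nCvΔT with Cv = (5/2)R = 20.8 J/(mol·K).
ΔU = 2.16×20.8×(239−335) = -4300 J.

-4300 J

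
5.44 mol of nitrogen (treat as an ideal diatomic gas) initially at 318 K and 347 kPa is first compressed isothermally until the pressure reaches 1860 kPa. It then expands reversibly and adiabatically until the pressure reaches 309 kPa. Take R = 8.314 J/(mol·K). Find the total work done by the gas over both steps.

V₁ = nRT₁/P₁ = 5.44×8.314×318/347 = 41.4 L.
Step 1 — Isothermal: T stays 318 K; PV = const ⇒ V₂ = 7.73 L, P₂ = 1860 kPa.
ΔU = 0 (ideal gas, T constant).
W = nRT ln(V₂/V₁) = 5.44×8.314×318×ln(0.187) = -24100 J.
Q = ΔU + W = -24100 J.
State after step 1: P = 1860 kPa, V = 7.73 L, T = 318 K.
Step 2 — Adiabatic: T₂/T₁ = (P₂/P₁)^((γ−1)/γ) ⇒ T₂ = 318×(0.166)^0.286 = 190 K; V₂ = 27.9 L.
ΔU = nCvΔT = 5.44×20.8×(190−318) = -14400 J.
Q = 0 for an adiabatic process, so W = −ΔU = 14400 J.
Net over both steps: W = -9720 J, Q = -24100 J, ΔU = -14400 J.

-9720 J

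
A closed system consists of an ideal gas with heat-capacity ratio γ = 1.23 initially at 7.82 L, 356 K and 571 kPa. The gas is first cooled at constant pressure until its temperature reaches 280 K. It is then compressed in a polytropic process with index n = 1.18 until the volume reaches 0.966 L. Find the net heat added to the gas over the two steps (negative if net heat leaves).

n = P₁V₁/(RT₁) = 571×7.82/(8.314×356) = 1.51 mol.
Step 1 — Isobaric: P stays 571 kPa; V/T = const ⇒ T₂ = 280 K, V₂ = 6.15 L.
W = PΔV = 571×(6.15−7.82) kPa·L = -953 J.
ΔU = nCvΔT = 1.51×36.1×(280−356) = -4140 J.
Q = ΔU + W = nCpΔT = -5100 J.
State after step 1: P = 571 kPa, V = 6.15 L, T = 280 K.
Step 2 — Polytropic n=1.18: T₂ = T₁(V₁/V₂)^(n−1) = 280×(6.37)^0.18 = 391 K; P₂ = P₁(V₁/V₂)^n = 5070 kPa.
W = (P₁V₁−P₂V₂)/(n−1) = (571×6.15−5070×0.966)/0.18 = -7720 J.
ΔU = nCvΔT = 1.51×36.1×(391−280) = 6040 J.
Q = ΔU + W = -1680 J.
Net over both steps: W = -8670 J, Q = -6780 J, ΔU = 1890 J.

-6780 J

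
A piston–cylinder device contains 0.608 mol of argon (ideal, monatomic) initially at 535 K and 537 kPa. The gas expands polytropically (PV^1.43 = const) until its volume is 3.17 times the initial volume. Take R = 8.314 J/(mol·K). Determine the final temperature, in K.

326 K

V₁ = nRT₁/P₁ = 0.608×8.314×535/537 = 5.04 L.
Polytropic n=1.43: T₂ = T₁(V₁/V₂)^(n−1) = 535×(0.315)^0.43 = 326 K; P₂ = P₁(V₁/V₂)^n = 103 kPa.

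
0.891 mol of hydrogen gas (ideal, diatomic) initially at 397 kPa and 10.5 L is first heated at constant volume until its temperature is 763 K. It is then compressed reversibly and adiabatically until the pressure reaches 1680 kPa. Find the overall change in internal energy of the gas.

T₁ = P₁V₁/(nR) = 397×10.5/(0.891×8.314) = 563 K.
Step 1 — Isochoric: V stays 10.5 L; P/T = const ⇒ T₂ = 763 K, P₂ = 538 kPa.
W = 0 (no volume change).
ΔU = nCvΔT = 0.891×20.8×(763−563) = 3710 J.
Q = ΔU = 3710 J.
State after step 1: P = 538 kPa, V = 10.5 L, T = 763 K.
Step 2 — Adiabatic: T₂/T₁ = (P₂/P₁)^((γ−1)/γ) ⇒ T₂ = 763×(3.12)^0.286 = 1060 K; V₂ = 4.66 L.
ΔU = nCvΔT = 0.891×20.8×(1060−763) = 5430 J.
Q = 0 for an adiabatic process, so W = −ΔU = -5430 J.
Net over both steps: W = -5430 J, Q = 3710 J, ΔU = 9140 J.

9140 J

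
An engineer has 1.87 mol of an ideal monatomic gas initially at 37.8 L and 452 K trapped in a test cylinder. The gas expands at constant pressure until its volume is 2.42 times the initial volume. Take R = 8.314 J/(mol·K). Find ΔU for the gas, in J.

15000 J

P₁ = nRT₁/V₁ = 1.87×8.314×452/37.8 = 186 kPa.
Isobaric: P stays 186 kPa; V/T = const ⇒ T₂ = 1090 K, V₂ = 91.5 L.
For an ideal gas ΔU = nCvΔT with Cv = (3/2)R = 12.5 J/(mol·K).
ΔU = 1.87×12.5×(1090−452) = 15000 J.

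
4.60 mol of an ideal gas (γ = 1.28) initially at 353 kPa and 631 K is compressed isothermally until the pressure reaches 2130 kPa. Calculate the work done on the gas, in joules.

43400 J

V₁ = nRT₁/P₁ = 4.60×8.314×631/353 = 68.4 L.
Isothermal: T stays 631 K; PV = const ⇒ V₂ = 11.3 L, P₂ = 2130 kPa.
W = nRT ln(V₂/V₁) = 4.60×8.314×631×ln(0.166) = -43400 J.
Work done on the gas = −W_by = 43400 J.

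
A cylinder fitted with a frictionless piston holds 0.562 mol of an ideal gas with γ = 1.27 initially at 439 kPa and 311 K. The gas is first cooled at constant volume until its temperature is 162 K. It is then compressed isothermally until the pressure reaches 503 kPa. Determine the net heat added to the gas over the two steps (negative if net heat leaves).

-3180 J

V₁ = nRT₁/P₁ = 0.562×8.314×311/439 = 3.31 L.
Step 1 — Isochoric: V stays 3.31 L; P/T = const ⇒ T₂ = 162 K, P₂ = 229 kPa.
W = 0 (no volume change).
ΔU = nCvΔT = 0.562×30.8×(162−311) = -2580 J.
Q = ΔU = -2580 J.
State after step 1: P = 229 kPa, V = 3.31 L, T = 162 K.
Step 2 — Isothermal: T stays 162 K; PV = const ⇒ V₂ = 1.50 L, P₂ = 503 kPa.
ΔU = 0 (ideal gas, T constant).
W = nRT ln(V₂/V₁) = 0.562×8.314×162×ln(0.455) = -597 J.
Q = ΔU + W = -597 J.
Net over both steps: W = -597 J, Q = -3180 J, ΔU = -2580 J.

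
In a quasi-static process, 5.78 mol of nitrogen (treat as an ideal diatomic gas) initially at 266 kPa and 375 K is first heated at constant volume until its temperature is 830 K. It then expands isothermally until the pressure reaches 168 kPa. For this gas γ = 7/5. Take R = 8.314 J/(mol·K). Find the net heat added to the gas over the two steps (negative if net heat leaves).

105000 J

V₁ = nRT₁/P₁ = 5.78×8.314×375/266 = 67.7 L.
Step 1 — Isochoric: V stays 67.7 L; P/T = const ⇒ T₂ = 830 K, P₂ = 589 kPa.
W = 0 (no volume change).
ΔU = nCvΔT = 5.78×20.8×(830−375) = 54700 J.
Q = ΔU = 54700 J.
State after step 1: P = 589 kPa, V = 67.7 L, T = 830 K.
Step 2 — Isothermal: T stays 830 K; PV = const ⇒ V₂ = 237 L, P₂ = 168 kPa.
ΔU = 0 (ideal gas, T constant).
W = nRT ln(V₂/V₁) = 5.78×8.314×830×ln(3.50) = 50000 J.
Q = ΔU + W = 50000 J.
Net over both steps: W = 50000 J, Q = 105000 J, ΔU = 54700 J.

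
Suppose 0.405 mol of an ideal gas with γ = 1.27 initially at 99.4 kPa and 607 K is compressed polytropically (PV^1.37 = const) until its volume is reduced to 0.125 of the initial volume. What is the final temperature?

V₁ = nRT₁/P₁ = 0.405×8.314×607/99.4 = 20.6 L.
Polytropic n=1.37: T₂ = T₁(V₁/V₂)^(n−1) = 607×(8.00)^0.37 = 1310 K; P₂ = P₁(V₁/V₂)^n = 1720 kPa.

1310 K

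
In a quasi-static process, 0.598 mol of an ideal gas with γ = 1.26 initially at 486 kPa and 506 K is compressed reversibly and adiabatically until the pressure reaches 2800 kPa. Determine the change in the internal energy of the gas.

V₁ = nRT₁/P₁ = 0.598×8.314×506/486 = 5.18 L.
Adiabatic: T₂/T₁ = (P₂/P₁)^((γ−1)/γ) ⇒ T₂ = 506×(5.76)^0.206 = 726 K; V₂ = 1.29 L.
For an ideal gas ΔU = nCvΔT with Cv = R/(γ−1) = 32.0 J/(mol·K).
ΔU = 0.598×32.0×(726−506) = 4210 J.

4210 J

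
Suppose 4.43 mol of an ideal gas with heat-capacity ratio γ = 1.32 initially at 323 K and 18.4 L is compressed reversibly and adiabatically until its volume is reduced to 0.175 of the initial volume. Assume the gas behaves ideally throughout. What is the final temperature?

564 K

P₁ = nRT₁/V₁ = 4.43×8.314×323/18.4 = 647 kPa.
Adiabatic: TV^(γ−1) = const ⇒ T₂ = 323×(5.71)^0.320 = 564 K; PV^γ = const ⇒ P₂ = 6450 kPa.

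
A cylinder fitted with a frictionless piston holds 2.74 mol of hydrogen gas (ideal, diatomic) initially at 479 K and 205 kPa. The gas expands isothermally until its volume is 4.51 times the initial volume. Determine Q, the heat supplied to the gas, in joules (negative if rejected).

V₁ = nRT₁/P₁ = 2.74×8.314×479/205 = 53.2 L.
Isothermal: T stays 479 K; PV = const ⇒ V₂ = 240 L, P₂ = 45.5 kPa.
ΔU = 0 (ideal gas, T constant).
W = nRT ln(V₂/V₁) = 2.74×8.314×479×ln(4.51) = 16400 J.
Q = ΔU + W = 16400 J.

16400 J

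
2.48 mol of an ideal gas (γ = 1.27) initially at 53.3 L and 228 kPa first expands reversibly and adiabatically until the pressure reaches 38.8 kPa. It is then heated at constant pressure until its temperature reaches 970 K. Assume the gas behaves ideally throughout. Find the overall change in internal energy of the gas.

29100 J

T₁ = P₁V₁/(nR) = 228×53.3/(2.48×8.314) = 589 K.
Step 1 — Adiabatic: T₂/T₁ = (P₂/P₁)^((γ−1)/γ) ⇒ T₂ = 589×(0.170)^0.213 = 404 K; V₂ = 215 L.
ΔU = nCvΔT = 2.48×30.8×(404−589) = -14100 J.
Q = 0 for an adiabatic process, so W = −ΔU = 14100 J.
State after step 1: P = 38.8 kPa, V = 215 L, T = 404 K.
Step 2 — Isobaric: P stays 38.8 kPa; V/T = const ⇒ T₂ = 970 K, V₂ = 515 L.
W = PΔV = 38.8×(515−215) kPa·L = 11700 J.
ΔU = nCvΔT = 2.48×30.8×(970−404) = 43200 J.
Q = ΔU + W = nCpΔT = 54800 J.
Net over both steps: W = 25800 J, Q = 54800 J, ΔU = 29100 J.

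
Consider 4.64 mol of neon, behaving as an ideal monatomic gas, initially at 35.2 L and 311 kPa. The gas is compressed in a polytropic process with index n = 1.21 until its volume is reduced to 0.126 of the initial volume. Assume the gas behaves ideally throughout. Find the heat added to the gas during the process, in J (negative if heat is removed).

-19500 J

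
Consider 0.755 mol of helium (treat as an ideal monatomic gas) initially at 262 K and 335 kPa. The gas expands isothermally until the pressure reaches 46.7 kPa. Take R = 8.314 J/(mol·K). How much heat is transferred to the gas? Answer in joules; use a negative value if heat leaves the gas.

3240 J

V₁ = nRT₁/P₁ = 0.755×8.314×262/335 = 4.91 L.
Isothermal: T stays 262 K; PV = const ⇒ V₂ = 35.2 L, P₂ = 46.7 kPa.
ΔU = 0 (ideal gas, T constant).
W = nRT ln(V₂/V₁) = 0.755×8.314×262×ln(7.17) = 3240 J.
Q = ΔU + W = 3240 J.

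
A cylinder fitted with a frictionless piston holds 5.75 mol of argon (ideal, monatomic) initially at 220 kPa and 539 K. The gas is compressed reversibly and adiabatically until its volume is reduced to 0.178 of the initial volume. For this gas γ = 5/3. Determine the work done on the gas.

V₁ = nRT₁/P₁ = 5.75×8.314×539/220 = 117 L.
Adiabatic: TV^(γ−1) = const ⇒ T₂ = 539×(5.62)^0.667 = 1700 K; PV^γ = const ⇒ P₂ = 3910 kPa.
ΔU = nCvΔT = 5.75×12.5×(1700−539) = 83500 J.
Q = 0 for an adiabatic process, so W = −ΔU = -83500 J.
Work done on the gas = −W_by = 83500 J.

83500 J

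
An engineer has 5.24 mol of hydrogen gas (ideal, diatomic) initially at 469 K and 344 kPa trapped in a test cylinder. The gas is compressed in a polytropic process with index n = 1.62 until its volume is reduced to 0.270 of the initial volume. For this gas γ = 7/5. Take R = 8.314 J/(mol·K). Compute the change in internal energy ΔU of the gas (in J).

63900 J

V₁ = nRT₁/P₁ = 5.24×8.314×469/344 = 59.4 L.
Polytropic n=1.62: T₂ = T₁(V₁/V₂)^(n−1) = 469×(3.70)^0.62 = 1060 K; P₂ = P₁(V₁/V₂)^n = 2870 kPa.
For an ideal gas ΔU = nCvΔT with Cv = (5/2)R = 20.8 J/(mol·K).
ΔU = 5.24×20.8×(1060−469) = 63900 J.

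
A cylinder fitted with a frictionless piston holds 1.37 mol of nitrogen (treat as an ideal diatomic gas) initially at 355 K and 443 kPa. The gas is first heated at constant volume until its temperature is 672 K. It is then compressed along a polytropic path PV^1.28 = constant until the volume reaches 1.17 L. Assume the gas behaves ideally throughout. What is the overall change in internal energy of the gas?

V₁ = nRT₁/P₁ = 1.37×8.314×355/443 = 9.13 L.
Step 1 — Isochoric: V stays 9.13 L; P/T = const ⇒ T₂ = 672 K, P₂ = 839 kPa.
W = 0 (no volume change).
ΔU = nCvΔT = 1.37×20.8×(672−355) = 9030 J.
Q = ΔU = 9030 J.
State after step 1: P = 839 kPa, V = 9.13 L, T = 672 K.
Step 2 — Polytropic n=1.28: T₂ = T₁(V₁/V₂)^(n−1) = 672×(7.80)^0.28 = 1190 K; P₂ = P₁(V₁/V₂)^n = 11600 kPa.
W = (P₁V₁−P₂V₂)/(n−1) = (839×9.13−11600×1.17)/0.28 = -21300 J.
ΔU = nCvΔT = 1.37×20.8×(1190−672) = 14900 J.
Q = ΔU + W = -6380 J.
Net over both steps: W = -21300 J, Q = 2650 J, ΔU = 23900 J.

23900 J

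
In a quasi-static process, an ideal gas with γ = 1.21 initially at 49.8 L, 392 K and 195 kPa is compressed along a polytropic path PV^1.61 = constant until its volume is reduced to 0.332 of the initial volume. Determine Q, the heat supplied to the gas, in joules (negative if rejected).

n = P₁V₁/(RT₁) = 195×49.8/(8.314×392) = 2.98 mol.
Polytropic n=1.61: T₂ = T₁(V₁/V₂)^(n−1) = 392×(3.01)^0.61 = 768 K; P₂ = P₁(V₁/V₂)^n = 1150 kPa.
W = (P₁V₁−P₂V₂)/(n−1) = (195×49.8−1150×16.5)/0.61 = -15300 J.
ΔU = nCvΔT = 2.98×39.6×(768−392) = 44400 J.
Q = ΔU + W = 29100 J.

29100 J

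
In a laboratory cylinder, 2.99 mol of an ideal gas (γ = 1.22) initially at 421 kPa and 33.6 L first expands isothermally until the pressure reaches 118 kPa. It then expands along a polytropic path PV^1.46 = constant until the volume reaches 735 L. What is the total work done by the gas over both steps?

T₁ = P₁V₁/(nR) = 421×33.6/(2.99×8.314) = 569 K.
Step 1 — Isothermal: T stays 569 K; PV = const ⇒ V₂ = 120 L, P₂ = 118 kPa.
ΔU = 0 (ideal gas, T constant).
W = nRT ln(V₂/V₁) = 2.99×8.314×569×ln(3.57) = 18000 J.
Q = ΔU + W = 18000 J.
State after step 1: P = 118 kPa, V = 120 L, T = 569 K.
Step 2 — Polytropic n=1.46: T₂ = T₁(V₁/V₂)^(n−1) = 569×(0.163)^0.46 = 247 K; P₂ = P₁(V₁/V₂)^n = 8.36 kPa.
W = (P₁V₁−P₂V₂)/(n−1) = (118×120−8.36×735)/0.46 = 17400 J.
ΔU = nCvΔT = 2.99×37.8×(247−569) = -36400 J.
Q = ΔU + W = -19000 J.
Net over both steps: W = 35400 J, Q = -987 J, ΔU = -36400 J.

35400 J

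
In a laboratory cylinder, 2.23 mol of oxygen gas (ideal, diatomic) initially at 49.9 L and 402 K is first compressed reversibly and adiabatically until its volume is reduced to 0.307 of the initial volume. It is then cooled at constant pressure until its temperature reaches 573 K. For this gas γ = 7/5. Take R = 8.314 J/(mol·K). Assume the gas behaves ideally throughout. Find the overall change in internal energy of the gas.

7930 J

P₁ = nRT₁/V₁ = 2.23×8.314×402/49.9 = 149 kPa.
Step 1 — Adiabatic: TV^(γ−1) = const ⇒ T₂ = 402×(3.26)^0.400 = 645 K; PV^γ = const ⇒ P₂ = 780 kPa.
ΔU = nCvΔT = 2.23×20.8×(645−402) = 11300 J.
Q = 0 for an adiabatic process, so W = −ΔU = -11300 J.
State after step 1: P = 780 kPa, V = 15.3 L, T = 645 K.
Step 2 — Isobaric: P stays 780 kPa; V/T = const ⇒ T₂ = 573 K, V₂ = 13.6 L.
W = PΔV = 780×(13.6−15.3) kPa·L = -1330 J.
ΔU = nCvΔT = 2.23×20.8×(573−645) = -3320 J.
Q = ΔU + W = nCpΔT = -4650 J.
Net over both steps: W = -12600 J, Q = -4650 J, ΔU = 7930 J.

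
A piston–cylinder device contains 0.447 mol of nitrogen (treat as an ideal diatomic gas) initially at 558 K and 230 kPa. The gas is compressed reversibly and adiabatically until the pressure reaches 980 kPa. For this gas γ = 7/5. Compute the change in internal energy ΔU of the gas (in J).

V₁ = nRT₁/P₁ = 0.447×8.314×558/230 = 9.02 L.
Adiabatic: T₂/T₁ = (P₂/P₁)^((γ−1)/γ) ⇒ T₂ = 558×(4.26)^0.286 = 844 K; V₂ = 3.20 L.
For an ideal gas ΔU = nCvΔT with Cv = (5/2)R = 20.8 J/(mol·K).
ΔU = 0.447×20.8×(844−558) = 2660 J.

2660 J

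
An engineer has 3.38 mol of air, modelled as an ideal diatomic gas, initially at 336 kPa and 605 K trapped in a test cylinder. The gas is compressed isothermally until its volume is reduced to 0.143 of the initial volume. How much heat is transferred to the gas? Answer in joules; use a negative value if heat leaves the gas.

-33100 J

V₁ = nRT₁/P₁ = 3.38×8.314×605/336 = 50.6 L.
Isothermal: T stays 605 K; PV = const ⇒ V₂ = 7.24 L, P₂ = 2350 kPa.
ΔU = 0 (ideal gas, T constant).
W = nRT ln(V₂/V₁) = 3.38×8.314×605×ln(0.143) = -33100 J.
Q = ΔU + W = -33100 J.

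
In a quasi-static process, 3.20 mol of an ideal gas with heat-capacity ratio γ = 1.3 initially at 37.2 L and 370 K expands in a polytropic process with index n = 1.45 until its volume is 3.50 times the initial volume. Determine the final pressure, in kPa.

43.0 kPa

P₁ = nRT₁/V₁ = 3.20×8.314×370/37.2 = 265 kPa.
Polytropic n=1.45: T₂ = T₁(V₁/V₂)^(n−1) = 370×(0.286)^0.45 = 211 K; P₂ = P₁(V₁/V₂)^n = 43.0 kPa.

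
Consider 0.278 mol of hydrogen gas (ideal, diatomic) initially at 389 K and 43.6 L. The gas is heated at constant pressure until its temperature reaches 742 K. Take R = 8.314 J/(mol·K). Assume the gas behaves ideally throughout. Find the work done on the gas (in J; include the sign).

P₁ = nRT₁/V₁ = 0.278×8.314×389/43.6 = 20.6 kPa.
Isobaric: P stays 20.6 kPa; V/T = const ⇒ T₂ = 742 K, V₂ = 83.2 L.
W = PΔV = 20.6×(83.2−43.6) kPa·L = 816 J.
Work done on the gas = −W_by = -816 J.

-816 J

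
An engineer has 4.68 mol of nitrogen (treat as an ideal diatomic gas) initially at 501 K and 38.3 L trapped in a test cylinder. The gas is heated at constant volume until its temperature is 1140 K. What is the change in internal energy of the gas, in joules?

62200 J

P₁ = nRT₁/V₁ = 4.68×8.314×501/38.3 = 509 kPa.
Isochoric: V stays 38.3 L; P/T = const ⇒ T₂ = 1140 K, P₂ = 1160 kPa.
For an ideal gas ΔU = nCvΔT with Cv = (5/2)R = 20.8 J/(mol·K).
ΔU = 4.68×20.8×(1140−501) = 62200 J.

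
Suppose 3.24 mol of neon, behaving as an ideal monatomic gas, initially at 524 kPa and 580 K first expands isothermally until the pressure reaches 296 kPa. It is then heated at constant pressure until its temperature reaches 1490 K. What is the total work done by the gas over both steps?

33400 J

V₁ = nRT₁/P₁ = 3.24×8.314×580/524 = 29.8 L.
Step 1 — Isothermal: T stays 580 K; PV = const ⇒ V₂ = 52.8 L, P₂ = 296 kPa.
ΔU = 0 (ideal gas, T constant).
W = nRT ln(V₂/V₁) = 3.24×8.314×580×ln(1.77) = 8920 J.
Q = ΔU + W = 8920 J.
State after step 1: P = 296 kPa, V = 52.8 L, T = 580 K.
Step 2 — Isobaric: P stays 296 kPa; V/T = const ⇒ T₂ = 1490 K, V₂ = 136 L.
W = PΔV = 296×(136−52.8) kPa·L = 24500 J.
ΔU = nCvΔT = 3.24×12.5×(1490−580) = 36800 J.
Q = ΔU + W = nCpΔT = 61300 J.
Net over both steps: W = 33400 J, Q = 70200 J, ΔU = 36800 J.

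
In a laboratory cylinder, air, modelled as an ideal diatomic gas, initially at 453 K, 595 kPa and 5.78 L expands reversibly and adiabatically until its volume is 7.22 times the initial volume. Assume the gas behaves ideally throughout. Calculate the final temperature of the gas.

205 K

Adiabatic: TV^(γ−1) = const ⇒ T₂ = 453×(0.139)^0.400 = 205 K; PV^γ = const ⇒ P₂ = 37.4 kPa.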